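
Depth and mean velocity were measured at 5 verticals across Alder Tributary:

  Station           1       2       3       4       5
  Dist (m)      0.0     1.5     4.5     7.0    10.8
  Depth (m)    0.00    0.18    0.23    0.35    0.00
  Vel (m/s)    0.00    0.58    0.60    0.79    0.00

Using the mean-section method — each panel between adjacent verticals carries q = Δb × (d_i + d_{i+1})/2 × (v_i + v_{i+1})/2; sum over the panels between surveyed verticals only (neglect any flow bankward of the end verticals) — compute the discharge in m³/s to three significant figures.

Panel 1-2: Δb = 1.5 m, d̄ = (0.00+0.18)/2 = 0.09, v̄ = (0.00+0.58)/2 = 0.29 → q = 1.5×0.09×0.29 = 0.03915 m³/s
Panel 2-3: Δb = 3 m, d̄ = (0.18+0.23)/2 = 0.205, v̄ = (0.58+0.60)/2 = 0.59 → q = 3×0.205×0.59 = 0.3629 m³/s
Panel 3-4: Δb = 2.5 m, d̄ = (0.23+0.35)/2 = 0.29, v̄ = (0.60+0.79)/2 = 0.695 → q = 2.5×0.29×0.695 = 0.5039 m³/s
Panel 4-5: Δb = 3.8 m, d̄ = (0.35+0.00)/2 = 0.175, v̄ = (0.79+0.00)/2 = 0.395 → q = 3.8×0.175×0.395 = 0.2627 m³/s
Q = Σ q = 1.169 m³/s

1.17 m³/s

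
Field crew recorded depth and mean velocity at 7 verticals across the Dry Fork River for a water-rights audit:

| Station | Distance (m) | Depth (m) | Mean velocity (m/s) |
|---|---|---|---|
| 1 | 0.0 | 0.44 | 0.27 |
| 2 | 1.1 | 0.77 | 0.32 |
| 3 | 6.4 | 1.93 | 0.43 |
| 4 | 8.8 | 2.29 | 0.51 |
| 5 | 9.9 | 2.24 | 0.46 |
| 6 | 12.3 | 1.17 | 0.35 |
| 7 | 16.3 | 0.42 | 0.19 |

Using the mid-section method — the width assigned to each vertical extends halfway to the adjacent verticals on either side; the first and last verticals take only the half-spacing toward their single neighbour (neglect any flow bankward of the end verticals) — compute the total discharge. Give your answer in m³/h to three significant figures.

33700 m³/h

w_1 = (1.1 − 0.0)/2 = 0.55 m; q_1 = 0.27 × 0.44 × 0.55 = 0.06534 m³/s
w_2 = (6.4 − 0.0)/2 = 3.2 m; q_2 = 0.32 × 0.77 × 3.2 = 0.7885 m³/s
w_3 = (8.8 − 1.1)/2 = 3.85 m; q_3 = 0.43 × 1.93 × 3.85 = 3.195 m³/s
w_4 = (9.9 − 6.4)/2 = 1.75 m; q_4 = 0.51 × 2.29 × 1.75 = 2.044 m³/s
w_5 = (12.3 − 8.8)/2 = 1.75 m; q_5 = 0.46 × 2.24 × 1.75 = 1.803 m³/s
w_6 = (16.3 − 9.9)/2 = 3.2 m; q_6 = 0.35 × 1.17 × 3.2 = 1.310 m³/s
w_7 = (16.3 − 12.3)/2 = 2 m; q_7 = 0.19 × 0.42 × 2 = 0.1596 m³/s
Q = Σ qᵢ = 9.366 m³/s
= 9.366 × 3600 = 33720 m³/h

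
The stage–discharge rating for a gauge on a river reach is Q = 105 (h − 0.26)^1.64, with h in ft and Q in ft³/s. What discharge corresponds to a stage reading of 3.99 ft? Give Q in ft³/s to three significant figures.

Q = 105 × (3.99 − 0.26)^1.64 = 105 × 3.73^1.64 = 909.5 ft³/s

909 ft³/s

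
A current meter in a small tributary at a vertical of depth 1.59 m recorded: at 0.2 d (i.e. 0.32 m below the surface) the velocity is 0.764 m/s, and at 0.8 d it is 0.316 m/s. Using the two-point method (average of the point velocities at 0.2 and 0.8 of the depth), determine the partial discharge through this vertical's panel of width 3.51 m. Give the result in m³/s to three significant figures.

3.01 m³/s

v̄ = (0.764 + 0.316) / 2 = 0.5400 m/s
q = v̄ × d × w = 0.5400 × 1.59 × 3.51 = 3.014 m³/s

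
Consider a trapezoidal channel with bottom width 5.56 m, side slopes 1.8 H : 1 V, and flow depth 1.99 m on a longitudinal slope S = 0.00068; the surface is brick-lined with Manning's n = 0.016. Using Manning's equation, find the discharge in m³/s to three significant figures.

35.7 m³/s

A = (b + z·y)·y = (5.56 + 1.8×1.99)×1.99 = 18.19 m²
P = b + 2y√(1+z²) = 5.56 + 2×1.99×√(1+1.8²) = 13.76 m
R = A/P = 18.19/13.76 = 1.323 m
Q = (1/n)·A·R^(2/3)·S^(1/2) = (1/0.016) × 18.19 × 1.323^(2/3) × 0.00068^(1/2) = 35.73 m³/s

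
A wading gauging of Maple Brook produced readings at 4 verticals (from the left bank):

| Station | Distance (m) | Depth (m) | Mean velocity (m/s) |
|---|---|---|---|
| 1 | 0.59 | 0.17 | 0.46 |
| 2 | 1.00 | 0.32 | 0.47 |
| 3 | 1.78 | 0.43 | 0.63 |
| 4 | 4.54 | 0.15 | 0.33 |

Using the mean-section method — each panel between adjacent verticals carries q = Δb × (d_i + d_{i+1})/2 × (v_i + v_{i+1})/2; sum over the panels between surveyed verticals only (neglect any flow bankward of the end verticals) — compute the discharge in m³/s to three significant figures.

Panel 1-2: Δb = 0.41 m, d̄ = (0.17+0.32)/2 = 0.245, v̄ = (0.46+0.47)/2 = 0.465 → q = 0.41×0.245×0.465 = 0.04671 m³/s
Panel 2-3: Δb = 0.78 m, d̄ = (0.32+0.43)/2 = 0.375, v̄ = (0.47+0.63)/2 = 0.55 → q = 0.78×0.375×0.55 = 0.1609 m³/s
Panel 3-4: Δb = 2.76 m, d̄ = (0.43+0.15)/2 = 0.29, v̄ = (0.63+0.33)/2 = 0.48 → q = 2.76×0.29×0.48 = 0.3842 m³/s
Q = Σ q = 0.5918 m³/s

0.592 m³/s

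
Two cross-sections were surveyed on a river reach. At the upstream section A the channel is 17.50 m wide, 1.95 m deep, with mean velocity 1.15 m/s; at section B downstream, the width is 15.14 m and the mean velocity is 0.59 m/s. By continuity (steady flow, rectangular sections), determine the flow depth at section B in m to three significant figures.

Q = A₁V₁ = (17.50×1.95) × 1.15 = 39.24 m³/s
d₂ = Q/(b₂ V₂) = 39.24/(15.14×0.59) = 4.393 m

4.39 m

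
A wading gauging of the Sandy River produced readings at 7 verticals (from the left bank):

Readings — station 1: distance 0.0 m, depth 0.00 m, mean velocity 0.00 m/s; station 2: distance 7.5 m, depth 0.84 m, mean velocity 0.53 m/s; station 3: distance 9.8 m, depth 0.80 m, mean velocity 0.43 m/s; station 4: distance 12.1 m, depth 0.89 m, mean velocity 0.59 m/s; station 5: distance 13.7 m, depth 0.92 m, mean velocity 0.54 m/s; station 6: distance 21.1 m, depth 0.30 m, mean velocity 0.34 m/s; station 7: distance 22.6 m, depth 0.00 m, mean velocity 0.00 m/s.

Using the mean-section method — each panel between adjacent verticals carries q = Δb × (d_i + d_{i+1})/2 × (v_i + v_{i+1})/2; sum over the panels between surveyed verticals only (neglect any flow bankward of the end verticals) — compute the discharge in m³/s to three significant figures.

Panel 1-2: Δb = 7.5 m, d̄ = (0.00+0.84)/2 = 0.42, v̄ = (0.00+0.53)/2 = 0.265 → q = 7.5×0.42×0.265 = 0.8348 m³/s
Panel 2-3: Δb = 2.3 m, d̄ = (0.84+0.80)/2 = 0.82, v̄ = (0.53+0.43)/2 = 0.48 → q = 2.3×0.82×0.48 = 0.9053 m³/s
Panel 3-4: Δb = 2.3 m, d̄ = (0.80+0.89)/2 = 0.845, v̄ = (0.43+0.59)/2 = 0.51 → q = 2.3×0.845×0.51 = 0.9912 m³/s
Panel 4-5: Δb = 1.6 m, d̄ = (0.89+0.92)/2 = 0.905, v̄ = (0.59+0.54)/2 = 0.565 → q = 1.6×0.905×0.565 = 0.8181 m³/s
Panel 5-6: Δb = 7.4 m, d̄ = (0.92+0.30)/2 = 0.61, v̄ = (0.54+0.34)/2 = 0.44 → q = 7.4×0.61×0.44 = 1.986 m³/s
Panel 6-7: Δb = 1.5 m, d̄ = (0.30+0.00)/2 = 0.15, v̄ = (0.34+0.00)/2 = 0.17 → q = 1.5×0.15×0.17 = 0.03825 m³/s
Q = Σ q = 5.574 m³/s

5.57 m³/s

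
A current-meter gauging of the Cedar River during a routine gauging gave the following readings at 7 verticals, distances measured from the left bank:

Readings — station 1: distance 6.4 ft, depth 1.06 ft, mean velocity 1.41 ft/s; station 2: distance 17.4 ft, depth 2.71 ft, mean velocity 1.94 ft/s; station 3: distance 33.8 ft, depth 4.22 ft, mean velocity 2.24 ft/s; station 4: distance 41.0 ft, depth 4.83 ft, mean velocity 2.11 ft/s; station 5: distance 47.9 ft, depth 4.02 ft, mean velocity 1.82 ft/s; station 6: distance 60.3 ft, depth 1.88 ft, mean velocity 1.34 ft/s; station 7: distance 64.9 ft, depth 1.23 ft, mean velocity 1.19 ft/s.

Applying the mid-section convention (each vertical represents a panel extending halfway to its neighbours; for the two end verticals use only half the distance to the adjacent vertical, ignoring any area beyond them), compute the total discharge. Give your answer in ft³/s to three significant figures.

w_1 = (17.4 − 6.4)/2 = 5.5 ft; q_1 = 1.41 × 1.06 × 5.5 = 8.220 ft³/s
w_2 = (33.8 − 6.4)/2 = 13.7 ft; q_2 = 1.94 × 2.71 × 13.7 = 72.03 ft³/s
w_3 = (41.0 − 17.4)/2 = 11.8 ft; q_3 = 2.24 × 4.22 × 11.8 = 111.5 ft³/s
w_4 = (47.9 − 33.8)/2 = 7.05 ft; q_4 = 2.11 × 4.83 × 7.05 = 71.85 ft³/s
w_5 = (60.3 − 41.0)/2 = 9.65 ft; q_5 = 1.82 × 4.02 × 9.65 = 70.60 ft³/s
w_6 = (64.9 − 47.9)/2 = 8.5 ft; q_6 = 1.34 × 1.88 × 8.5 = 21.41 ft³/s
w_7 = (64.9 − 60.3)/2 = 2.3 ft; q_7 = 1.19 × 1.23 × 2.3 = 3.367 ft³/s
Q = Σ qᵢ = 359.0 ft³/s

359 ft³/s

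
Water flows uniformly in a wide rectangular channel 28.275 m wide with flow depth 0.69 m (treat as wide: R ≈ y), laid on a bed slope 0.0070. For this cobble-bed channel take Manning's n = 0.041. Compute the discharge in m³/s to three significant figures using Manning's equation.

31.1 m³/s

A = b·y = 28.275 × 0.69 = 19.51 m²
Wide channel: R ≈ y = 0.69 m
Q = (1/n)·A·R^(2/3)·S^(1/2) = (1/0.041) × 19.51 × 0.6900^(2/3) × 0.0070^(1/2) = 31.09 m³/s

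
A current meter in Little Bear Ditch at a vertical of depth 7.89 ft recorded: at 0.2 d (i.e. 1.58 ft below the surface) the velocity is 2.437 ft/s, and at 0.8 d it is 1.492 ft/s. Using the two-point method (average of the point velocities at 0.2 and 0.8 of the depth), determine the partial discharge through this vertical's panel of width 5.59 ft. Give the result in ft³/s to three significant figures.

86.6 ft³/s

v̄ = (2.437 + 1.492) / 2 = 1.965 ft/s
q = v̄ × d × w = 1.965 × 7.89 × 5.59 = 86.64 ft³/s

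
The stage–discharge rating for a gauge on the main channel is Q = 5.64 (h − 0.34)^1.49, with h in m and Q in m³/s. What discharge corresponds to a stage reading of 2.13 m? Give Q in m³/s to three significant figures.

13.4 m³/s

Q = 5.64 × (2.13 − 0.34)^1.49 = 5.64 × 1.79^1.49 = 13.43 m³/s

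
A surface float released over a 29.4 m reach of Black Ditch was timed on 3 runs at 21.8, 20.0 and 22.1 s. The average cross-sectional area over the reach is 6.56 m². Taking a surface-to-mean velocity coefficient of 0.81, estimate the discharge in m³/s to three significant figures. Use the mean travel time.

t̄ = (21.8 + 20.0 + 22.1) / 3 = 21.3 s
v_surface = L / t̄ = 29.4 / 21.3 = 1.380 m/s
v_mean = 0.81 × 1.380 = 1.118 m/s
Q = A × v_mean = 6.56 × 1.118 = 7.334 m³/s

7.33 m³/s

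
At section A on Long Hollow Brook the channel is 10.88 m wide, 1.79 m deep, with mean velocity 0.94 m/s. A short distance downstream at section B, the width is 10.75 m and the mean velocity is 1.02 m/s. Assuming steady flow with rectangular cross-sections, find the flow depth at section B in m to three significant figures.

1.67 m

Q = A₁V₁ = (10.88×1.79) × 0.94 = 18.31 m³/s
d₂ = Q/(b₂ V₂) = 18.31/(10.75×1.02) = 1.670 m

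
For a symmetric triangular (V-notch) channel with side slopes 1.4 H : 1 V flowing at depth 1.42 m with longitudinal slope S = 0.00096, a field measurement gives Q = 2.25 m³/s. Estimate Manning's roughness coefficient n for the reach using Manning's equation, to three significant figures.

0.0270

A = z·y² = 1.4×1.42² = 2.823 m²
P = 2y√(1+z²) = 2×1.42×√(1+1.4²) = 4.886 m
R = A/P = 2.823/4.886 = 0.5778 m
n = (1/Q)·A·R^(2/3)·S^(1/2) = (1/2.25) × 2.823 × 0.6937 × 0.03098 = 0.02697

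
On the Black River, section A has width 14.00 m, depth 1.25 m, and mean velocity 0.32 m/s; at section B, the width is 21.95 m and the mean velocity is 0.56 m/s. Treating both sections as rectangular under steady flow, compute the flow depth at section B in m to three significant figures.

0.456 m

Q = A₁V₁ = (14.00×1.25) × 0.32 = 5.600 m³/s
d₂ = Q/(b₂ V₂) = 5.600/(21.95×0.56) = 0.4556 m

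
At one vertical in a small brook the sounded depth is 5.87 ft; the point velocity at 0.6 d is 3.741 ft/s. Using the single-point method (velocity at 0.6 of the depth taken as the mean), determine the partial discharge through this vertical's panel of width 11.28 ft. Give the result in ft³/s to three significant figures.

248 ft³/s

v̄ = v₀.₆ = 3.741 ft/s
q = v̄ × d × w = 3.741 × 5.87 × 11.28 = 247.7 ft³/s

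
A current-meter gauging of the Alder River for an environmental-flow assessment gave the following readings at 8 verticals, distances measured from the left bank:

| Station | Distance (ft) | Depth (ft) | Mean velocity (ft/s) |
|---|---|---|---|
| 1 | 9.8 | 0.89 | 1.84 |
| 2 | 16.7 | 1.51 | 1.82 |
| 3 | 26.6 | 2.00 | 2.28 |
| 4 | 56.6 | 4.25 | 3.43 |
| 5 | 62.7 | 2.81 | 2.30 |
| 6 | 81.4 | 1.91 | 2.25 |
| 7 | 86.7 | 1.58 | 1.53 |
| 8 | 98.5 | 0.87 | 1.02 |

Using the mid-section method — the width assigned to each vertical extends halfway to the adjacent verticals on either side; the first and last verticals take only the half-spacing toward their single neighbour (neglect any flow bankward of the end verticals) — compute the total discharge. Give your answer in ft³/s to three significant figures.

540 ft³/s

w_1 = (16.7 − 9.8)/2 = 3.45 ft; q_1 = 1.84 × 0.89 × 3.45 = 5.650 ft³/s
w_2 = (26.6 − 9.8)/2 = 8.4 ft; q_2 = 1.82 × 1.51 × 8.4 = 23.08 ft³/s
w_3 = (56.6 − 16.7)/2 = 19.95 ft; q_3 = 2.28 × 2.00 × 19.95 = 90.97 ft³/s
w_4 = (62.7 − 26.6)/2 = 18.05 ft; q_4 = 3.43 × 4.25 × 18.05 = 263.1 ft³/s
w_5 = (81.4 − 56.6)/2 = 12.4 ft; q_5 = 2.30 × 2.81 × 12.4 = 80.14 ft³/s
w_6 = (86.7 − 62.7)/2 = 12 ft; q_6 = 2.25 × 1.91 × 12 = 51.57 ft³/s
w_7 = (98.5 − 81.4)/2 = 8.55 ft; q_7 = 1.53 × 1.58 × 8.55 = 20.67 ft³/s
w_8 = (98.5 − 86.7)/2 = 5.9 ft; q_8 = 1.02 × 0.87 × 5.9 = 5.236 ft³/s
Q = Σ qᵢ = 540.4 ft³/s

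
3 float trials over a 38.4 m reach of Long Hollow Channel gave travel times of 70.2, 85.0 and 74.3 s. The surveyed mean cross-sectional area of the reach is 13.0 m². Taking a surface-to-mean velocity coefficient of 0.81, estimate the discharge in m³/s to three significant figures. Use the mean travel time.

5.29 m³/s

t̄ = (70.2 + 85.0 + 74.3) / 3 = 76.5 s
v_surface = L / t̄ = 38.4 / 76.5 = 0.5020 m/s
v_mean = 0.81 × 0.5020 = 0.4066 m/s
Q = A × v_mean = 13.0 × 0.4066 = 5.286 m³/s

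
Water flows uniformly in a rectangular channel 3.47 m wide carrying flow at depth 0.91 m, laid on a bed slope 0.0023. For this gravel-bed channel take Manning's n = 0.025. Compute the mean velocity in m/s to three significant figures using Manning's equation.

1.36 m/s

A = b·y = 3.47 × 0.91 = 3.158 m²
P = b + 2y = 3.47 + 2×0.91 = 5.290 m
R = A/P = 3.158/5.290 = 0.5969 m
Q = (1/n)·A·R^(2/3)·S^(1/2) = (1/0.025) × 3.158 × 0.5969^(2/3) × 0.0023^(1/2) = 4.294 m³/s
V = Q/A = 4.294/3.158 = 1.360 m/s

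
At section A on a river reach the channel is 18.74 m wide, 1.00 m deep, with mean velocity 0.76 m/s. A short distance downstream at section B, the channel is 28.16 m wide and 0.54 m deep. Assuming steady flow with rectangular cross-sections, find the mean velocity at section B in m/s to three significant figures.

Q = A₁V₁ = (18.74×1.00) × 0.76 = 14.24 m³/s
A₂ = 28.16 × 0.54 = 15.21 m²
V₂ = Q/A₂ = 14.24/15.21 = 0.9366 m/s

0.937 m/s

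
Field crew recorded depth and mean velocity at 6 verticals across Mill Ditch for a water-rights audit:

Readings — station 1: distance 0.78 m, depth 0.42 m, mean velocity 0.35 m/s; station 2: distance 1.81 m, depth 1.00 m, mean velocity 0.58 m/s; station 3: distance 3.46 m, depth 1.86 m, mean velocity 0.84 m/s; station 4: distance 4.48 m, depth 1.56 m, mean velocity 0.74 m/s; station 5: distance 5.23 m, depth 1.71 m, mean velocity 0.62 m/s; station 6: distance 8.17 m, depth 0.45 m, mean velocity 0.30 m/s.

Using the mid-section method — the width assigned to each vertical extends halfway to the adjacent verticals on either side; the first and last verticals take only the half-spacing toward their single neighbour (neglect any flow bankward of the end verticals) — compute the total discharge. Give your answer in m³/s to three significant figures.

w_1 = (1.81 − 0.78)/2 = 0.515 m; q_1 = 0.35 × 0.42 × 0.515 = 0.07571 m³/s
w_2 = (3.46 − 0.78)/2 = 1.34 m; q_2 = 0.58 × 1.00 × 1.34 = 0.7772 m³/s
w_3 = (4.48 − 1.81)/2 = 1.335 m; q_3 = 0.84 × 1.86 × 1.335 = 2.086 m³/s
w_4 = (5.23 − 3.46)/2 = 0.885 m; q_4 = 0.74 × 1.56 × 0.885 = 1.022 m³/s
w_5 = (8.17 − 4.48)/2 = 1.845 m; q_5 = 0.62 × 1.71 × 1.845 = 1.956 m³/s
w_6 = (8.17 − 5.23)/2 = 1.47 m; q_6 = 0.30 × 0.45 × 1.47 = 0.1985 m³/s
Q = Σ qᵢ = 6.115 m³/s

6.11 m³/s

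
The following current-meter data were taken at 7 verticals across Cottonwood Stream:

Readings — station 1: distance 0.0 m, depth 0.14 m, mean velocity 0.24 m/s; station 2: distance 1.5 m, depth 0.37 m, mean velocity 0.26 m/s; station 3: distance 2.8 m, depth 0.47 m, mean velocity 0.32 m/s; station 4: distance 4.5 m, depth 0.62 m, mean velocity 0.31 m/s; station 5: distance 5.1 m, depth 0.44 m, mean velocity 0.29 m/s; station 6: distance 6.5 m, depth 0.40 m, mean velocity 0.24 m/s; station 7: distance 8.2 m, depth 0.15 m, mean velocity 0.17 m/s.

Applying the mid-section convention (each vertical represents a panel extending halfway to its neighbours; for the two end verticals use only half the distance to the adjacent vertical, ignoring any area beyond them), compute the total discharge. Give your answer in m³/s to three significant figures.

0.905 m³/s

w_1 = (1.5 − 0.0)/2 = 0.75 m; q_1 = 0.24 × 0.14 × 0.75 = 0.02520 m³/s
w_2 = (2.8 − 0.0)/2 = 1.4 m; q_2 = 0.26 × 0.37 × 1.4 = 0.1347 m³/s
w_3 = (4.5 − 1.5)/2 = 1.5 m; q_3 = 0.32 × 0.47 × 1.5 = 0.2256 m³/s
w_4 = (5.1 − 2.8)/2 = 1.15 m; q_4 = 0.31 × 0.62 × 1.15 = 0.2210 m³/s
w_5 = (6.5 − 4.5)/2 = 1 m; q_5 = 0.29 × 0.44 × 1 = 0.1276 m³/s
w_6 = (8.2 − 5.1)/2 = 1.55 m; q_6 = 0.24 × 0.40 × 1.55 = 0.1488 m³/s
w_7 = (8.2 − 6.5)/2 = 0.85 m; q_7 = 0.17 × 0.15 × 0.85 = 0.02168 m³/s
Q = Σ qᵢ = 0.9046 m³/s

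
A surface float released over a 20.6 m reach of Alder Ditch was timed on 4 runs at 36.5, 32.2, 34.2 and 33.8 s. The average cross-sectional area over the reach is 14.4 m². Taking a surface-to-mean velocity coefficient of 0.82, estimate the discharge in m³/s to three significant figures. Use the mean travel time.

7.12 m³/s

t̄ = (36.5 + 32.2 + 34.2 + 33.8) / 4 = 34.175 s
v_surface = L / t̄ = 20.6 / 34.175 = 0.6028 m/s
v_mean = 0.82 × 0.6028 = 0.4943 m/s
Q = A × v_mean = 14.4 × 0.4943 = 7.118 m³/s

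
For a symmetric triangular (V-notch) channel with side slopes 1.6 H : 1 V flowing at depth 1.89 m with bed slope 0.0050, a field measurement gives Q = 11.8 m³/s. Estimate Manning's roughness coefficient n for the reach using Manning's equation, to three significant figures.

0.0295

A = z·y² = 1.6×1.89² = 5.715 m²
P = 2y√(1+z²) = 2×1.89×√(1+1.6²) = 7.132 m
R = A/P = 5.715/7.132 = 0.8014 m
n = (1/Q)·A·R^(2/3)·S^(1/2) = (1/11.8) × 5.715 × 0.8627 × 0.07071 = 0.02955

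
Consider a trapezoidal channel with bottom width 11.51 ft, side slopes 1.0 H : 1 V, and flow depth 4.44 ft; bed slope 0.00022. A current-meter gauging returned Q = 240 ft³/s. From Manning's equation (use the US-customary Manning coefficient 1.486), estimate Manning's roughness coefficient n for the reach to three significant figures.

A = (b + z·y)·y = (11.51 + 1.0×4.44)×4.44 = 70.82 ft²
P = b + 2y√(1+z²) = 11.51 + 2×4.44×√(1+1.0²) = 24.07 ft
R = A/P = 70.82/24.07 = 2.942 ft
n = (1.486/Q)·A·R^(2/3)·S^(1/2) = (1.486/240) × 70.82 × 2.053 × 0.01483 = 0.01335

0.0134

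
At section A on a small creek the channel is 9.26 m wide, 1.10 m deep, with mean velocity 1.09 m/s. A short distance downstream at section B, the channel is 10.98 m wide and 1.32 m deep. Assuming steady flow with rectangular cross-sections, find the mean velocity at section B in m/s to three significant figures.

Q = A₁V₁ = (9.26×1.10) × 1.09 = 11.10 m³/s
A₂ = 10.98 × 1.32 = 14.49 m²
V₂ = Q/A₂ = 11.10/14.49 = 0.7660 m/s

0.766 m/s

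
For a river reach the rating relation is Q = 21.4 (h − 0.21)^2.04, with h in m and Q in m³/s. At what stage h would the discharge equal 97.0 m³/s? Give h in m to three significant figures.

h − h₀ = (Q/C)^(1/b) = (97.0/21.4)^(1/2.04) = 2.098 m
h = 0.21 + 2.098 = 2.308 m

2.31 m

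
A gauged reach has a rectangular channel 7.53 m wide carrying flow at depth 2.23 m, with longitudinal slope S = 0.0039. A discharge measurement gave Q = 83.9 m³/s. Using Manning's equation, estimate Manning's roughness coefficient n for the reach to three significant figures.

A = b·y = 7.53 × 2.23 = 16.79 m²
P = b + 2y = 7.53 + 2×2.23 = 11.99 m
R = A/P = 16.79/11.99 = 1.400 m
n = (1/Q)·A·R^(2/3)·S^(1/2) = (1/83.9) × 16.79 × 1.252 × 0.06245 = 0.01565

0.0156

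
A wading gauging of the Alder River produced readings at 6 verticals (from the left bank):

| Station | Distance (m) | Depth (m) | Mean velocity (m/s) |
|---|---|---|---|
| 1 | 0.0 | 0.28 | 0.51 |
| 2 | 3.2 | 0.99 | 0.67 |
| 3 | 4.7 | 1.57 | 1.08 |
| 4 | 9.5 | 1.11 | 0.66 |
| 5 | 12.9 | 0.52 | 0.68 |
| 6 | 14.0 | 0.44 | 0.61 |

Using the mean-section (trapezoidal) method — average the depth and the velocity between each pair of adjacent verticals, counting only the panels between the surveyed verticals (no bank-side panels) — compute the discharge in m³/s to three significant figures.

10.7 m³/s

Panel 1-2: Δb = 3.2 m, d̄ = (0.28+0.99)/2 = 0.635, v̄ = (0.51+0.67)/2 = 0.59 → q = 3.2×0.635×0.59 = 1.199 m³/s
Panel 2-3: Δb = 1.5 m, d̄ = (0.99+1.57)/2 = 1.28, v̄ = (0.67+1.08)/2 = 0.875 → q = 1.5×1.28×0.875 = 1.680 m³/s
Panel 3-4: Δb = 4.8 m, d̄ = (1.57+1.11)/2 = 1.34, v̄ = (1.08+0.66)/2 = 0.87 → q = 4.8×1.34×0.87 = 5.596 m³/s
Panel 4-5: Δb = 3.4 m, d̄ = (1.11+0.52)/2 = 0.815, v̄ = (0.66+0.68)/2 = 0.67 → q = 3.4×0.815×0.67 = 1.857 m³/s
Panel 5-6: Δb = 1.1 m, d̄ = (0.52+0.44)/2 = 0.48, v̄ = (0.68+0.61)/2 = 0.645 → q = 1.1×0.48×0.645 = 0.3406 m³/s
Q = Σ q = 10.67 m³/s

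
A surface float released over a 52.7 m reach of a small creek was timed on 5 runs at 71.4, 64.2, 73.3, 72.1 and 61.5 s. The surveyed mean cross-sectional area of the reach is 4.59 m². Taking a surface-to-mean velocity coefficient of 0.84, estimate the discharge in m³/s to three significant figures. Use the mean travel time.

2.97 m³/s

t̄ = (71.4 + 64.2 + 73.3 + 72.1 + 61.5) / 5 = 68.5 s
v_surface = L / t̄ = 52.7 / 68.5 = 0.7693 m/s
v_mean = 0.84 × 0.7693 = 0.6462 m/s
Q = A × v_mean = 4.59 × 0.6462 = 2.966 m³/s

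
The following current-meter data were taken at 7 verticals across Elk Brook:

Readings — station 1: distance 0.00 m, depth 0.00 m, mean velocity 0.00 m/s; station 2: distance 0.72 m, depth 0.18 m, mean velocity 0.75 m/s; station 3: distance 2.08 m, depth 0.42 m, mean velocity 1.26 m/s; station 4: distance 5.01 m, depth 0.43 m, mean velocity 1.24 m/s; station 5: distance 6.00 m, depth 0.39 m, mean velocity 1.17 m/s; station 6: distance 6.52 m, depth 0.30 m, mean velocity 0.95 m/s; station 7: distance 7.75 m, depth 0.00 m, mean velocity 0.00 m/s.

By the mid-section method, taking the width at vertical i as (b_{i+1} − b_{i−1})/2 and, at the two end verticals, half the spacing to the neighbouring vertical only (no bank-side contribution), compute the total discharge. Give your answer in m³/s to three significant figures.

w_2 = (2.08 − 0.00)/2 = 1.04 m; q_2 = 0.75 × 0.18 × 1.04 = 0.1404 m³/s
w_3 = (5.01 − 0.72)/2 = 2.145 m; q_3 = 1.26 × 0.42 × 2.145 = 1.135 m³/s
w_4 = (6.00 − 2.08)/2 = 1.96 m; q_4 = 1.24 × 0.43 × 1.96 = 1.045 m³/s
w_5 = (6.52 − 5.01)/2 = 0.755 m; q_5 = 1.17 × 0.39 × 0.755 = 0.3445 m³/s
w_6 = (7.75 − 6.00)/2 = 0.875 m; q_6 = 0.95 × 0.30 × 0.875 = 0.2494 m³/s
Stations 1, 7 contribute zero (depth or velocity is 0).
Q = Σ qᵢ = 2.914 m³/s

2.91 m³/s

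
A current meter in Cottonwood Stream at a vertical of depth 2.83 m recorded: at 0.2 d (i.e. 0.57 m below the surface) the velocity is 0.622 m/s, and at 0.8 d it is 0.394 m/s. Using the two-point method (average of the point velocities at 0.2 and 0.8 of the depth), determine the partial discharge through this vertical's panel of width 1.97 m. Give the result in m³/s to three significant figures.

2.83 m³/s

v̄ = (0.622 + 0.394) / 2 = 0.5080 m/s
q = v̄ × d × w = 0.5080 × 2.83 × 1.97 = 2.832 m³/s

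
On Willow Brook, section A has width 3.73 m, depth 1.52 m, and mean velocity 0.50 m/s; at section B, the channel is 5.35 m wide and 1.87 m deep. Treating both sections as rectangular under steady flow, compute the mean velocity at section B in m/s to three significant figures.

0.283 m/s

Q = A₁V₁ = (3.73×1.52) × 0.50 = 2.835 m³/s
A₂ = 5.35 × 1.87 = 10.00 m²
V₂ = Q/A₂ = 2.835/10.00 = 0.2834 m/s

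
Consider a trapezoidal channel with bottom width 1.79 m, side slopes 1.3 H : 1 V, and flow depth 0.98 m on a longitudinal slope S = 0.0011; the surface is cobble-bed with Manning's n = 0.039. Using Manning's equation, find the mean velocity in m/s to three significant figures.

A = (b + z·y)·y = (1.79 + 1.3×0.98)×0.98 = 3.003 m²
P = b + 2y√(1+z²) = 1.79 + 2×0.98×√(1+1.3²) = 5.005 m
R = A/P = 3.003/5.005 = 0.6000 m
Q = (1/n)·A·R^(2/3)·S^(1/2) = (1/0.039) × 3.003 × 0.6000^(2/3) × 0.0011^(1/2) = 1.817 m³/s
V = Q/A = 1.817/3.003 = 0.6050 m/s

0.605 m/s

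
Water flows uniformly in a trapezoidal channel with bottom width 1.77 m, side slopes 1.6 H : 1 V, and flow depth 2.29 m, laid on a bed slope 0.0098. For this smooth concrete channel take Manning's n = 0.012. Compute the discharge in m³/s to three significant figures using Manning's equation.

116 m³/s

A = (b + z·y)·y = (1.77 + 1.6×2.29)×2.29 = 12.44 m²
P = b + 2y√(1+z²) = 1.77 + 2×2.29×√(1+1.6²) = 10.41 m
R = A/P = 12.44/10.41 = 1.195 m
Q = (1/n)·A·R^(2/3)·S^(1/2) = (1/0.012) × 12.44 × 1.195^(2/3) × 0.0098^(1/2) = 115.6 m³/s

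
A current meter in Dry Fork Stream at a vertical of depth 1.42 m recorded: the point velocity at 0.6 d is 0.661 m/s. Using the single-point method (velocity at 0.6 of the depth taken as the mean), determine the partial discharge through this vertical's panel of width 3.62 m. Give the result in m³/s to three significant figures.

3.40 m³/s

v̄ = v₀.₆ = 0.661 m/s
q = v̄ × d × w = 0.6610 × 1.42 × 3.62 = 3.398 m³/s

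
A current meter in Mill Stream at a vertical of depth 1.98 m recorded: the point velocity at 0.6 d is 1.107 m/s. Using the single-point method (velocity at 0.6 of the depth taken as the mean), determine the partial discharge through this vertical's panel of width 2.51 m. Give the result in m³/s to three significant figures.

5.50 m³/s

v̄ = v₀.₆ = 1.107 m/s
q = v̄ × d × w = 1.107 × 1.98 × 2.51 = 5.502 m³/s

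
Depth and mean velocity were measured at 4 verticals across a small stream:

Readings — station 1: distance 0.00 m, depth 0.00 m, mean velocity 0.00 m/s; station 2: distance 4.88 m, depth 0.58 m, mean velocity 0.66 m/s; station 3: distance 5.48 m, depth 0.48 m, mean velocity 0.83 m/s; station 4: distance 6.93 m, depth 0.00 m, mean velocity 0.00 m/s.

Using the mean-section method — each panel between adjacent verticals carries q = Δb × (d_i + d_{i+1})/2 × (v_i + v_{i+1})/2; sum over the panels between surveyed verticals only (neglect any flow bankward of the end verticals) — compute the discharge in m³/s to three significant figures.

Panel 1-2: Δb = 4.88 m, d̄ = (0.00+0.58)/2 = 0.29, v̄ = (0.00+0.66)/2 = 0.33 → q = 4.88×0.29×0.33 = 0.4670 m³/s
Panel 2-3: Δb = 0.6 m, d̄ = (0.58+0.48)/2 = 0.53, v̄ = (0.66+0.83)/2 = 0.745 → q = 0.6×0.53×0.745 = 0.2369 m³/s
Panel 3-4: Δb = 1.45 m, d̄ = (0.48+0.00)/2 = 0.24, v̄ = (0.83+0.00)/2 = 0.415 → q = 1.45×0.24×0.415 = 0.1444 m³/s
Q = Σ q = 0.8483 m³/s

0.848 m³/s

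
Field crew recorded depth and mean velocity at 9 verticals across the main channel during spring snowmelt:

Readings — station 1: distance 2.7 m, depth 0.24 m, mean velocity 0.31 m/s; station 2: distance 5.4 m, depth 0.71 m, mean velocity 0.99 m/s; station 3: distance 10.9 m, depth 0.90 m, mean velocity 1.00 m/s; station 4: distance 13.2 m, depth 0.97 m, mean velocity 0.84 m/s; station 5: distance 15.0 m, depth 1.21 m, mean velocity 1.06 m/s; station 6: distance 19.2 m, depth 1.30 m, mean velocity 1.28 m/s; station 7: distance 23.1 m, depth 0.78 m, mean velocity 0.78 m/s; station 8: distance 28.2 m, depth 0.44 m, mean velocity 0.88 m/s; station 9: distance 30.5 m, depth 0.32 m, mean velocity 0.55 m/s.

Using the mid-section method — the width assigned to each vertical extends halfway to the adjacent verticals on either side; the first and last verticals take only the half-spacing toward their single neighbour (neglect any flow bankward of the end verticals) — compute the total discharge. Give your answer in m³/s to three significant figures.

23.1 m³/s

w_1 = (5.4 − 2.7)/2 = 1.35 m; q_1 = 0.31 × 0.24 × 1.35 = 0.1004 m³/s
w_2 = (10.9 − 2.7)/2 = 4.1 m; q_2 = 0.99 × 0.71 × 4.1 = 2.882 m³/s
w_3 = (13.2 − 5.4)/2 = 3.9 m; q_3 = 1.00 × 0.90 × 3.9 = 3.510 m³/s
w_4 = (15.0 − 10.9)/2 = 2.05 m; q_4 = 0.84 × 0.97 × 2.05 = 1.670 m³/s
w_5 = (19.2 − 13.2)/2 = 3 m; q_5 = 1.06 × 1.21 × 3 = 3.848 m³/s
w_6 = (23.1 − 15.0)/2 = 4.05 m; q_6 = 1.28 × 1.30 × 4.05 = 6.739 m³/s
w_7 = (28.2 − 19.2)/2 = 4.5 m; q_7 = 0.78 × 0.78 × 4.5 = 2.738 m³/s
w_8 = (30.5 − 23.1)/2 = 3.7 m; q_8 = 0.88 × 0.44 × 3.7 = 1.433 m³/s
w_9 = (30.5 − 28.2)/2 = 1.15 m; q_9 = 0.55 × 0.32 × 1.15 = 0.2024 m³/s
Q = Σ qᵢ = 23.12 m³/s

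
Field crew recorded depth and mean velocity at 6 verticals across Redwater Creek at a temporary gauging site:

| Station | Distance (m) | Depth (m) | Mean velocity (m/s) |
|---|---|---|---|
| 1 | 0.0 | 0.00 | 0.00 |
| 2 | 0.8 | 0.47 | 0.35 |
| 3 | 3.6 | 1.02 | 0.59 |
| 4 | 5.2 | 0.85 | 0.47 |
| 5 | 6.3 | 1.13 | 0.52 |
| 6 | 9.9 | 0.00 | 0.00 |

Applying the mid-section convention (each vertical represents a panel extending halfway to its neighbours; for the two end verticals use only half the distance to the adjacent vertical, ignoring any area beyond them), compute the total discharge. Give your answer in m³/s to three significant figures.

3.54 m³/s

w_2 = (3.6 − 0.0)/2 = 1.8 m; q_2 = 0.35 × 0.47 × 1.8 = 0.2961 m³/s
w_3 = (5.2 − 0.8)/2 = 2.2 m; q_3 = 0.59 × 1.02 × 2.2 = 1.324 m³/s
w_4 = (6.3 − 3.6)/2 = 1.35 m; q_4 = 0.47 × 0.85 × 1.35 = 0.5393 m³/s
w_5 = (9.9 − 5.2)/2 = 2.35 m; q_5 = 0.52 × 1.13 × 2.35 = 1.381 m³/s
Stations 1, 6 contribute zero (depth or velocity is 0).
Q = Σ qᵢ = 3.540 m³/s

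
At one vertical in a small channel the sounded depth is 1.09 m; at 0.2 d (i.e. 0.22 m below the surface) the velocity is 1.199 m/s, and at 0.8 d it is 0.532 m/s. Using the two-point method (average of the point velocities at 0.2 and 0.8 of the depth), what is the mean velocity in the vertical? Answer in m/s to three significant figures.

v̄ = (1.199 + 0.532) / 2 = 0.8655 m/s

0.866 m/s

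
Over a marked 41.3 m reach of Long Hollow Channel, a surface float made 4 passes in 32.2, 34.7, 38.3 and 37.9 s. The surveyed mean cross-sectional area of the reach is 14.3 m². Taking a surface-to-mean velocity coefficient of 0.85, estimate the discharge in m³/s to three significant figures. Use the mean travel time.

t̄ = (32.2 + 34.7 + 38.3 + 37.9) / 4 = 35.775 s
v_surface = L / t̄ = 41.3 / 35.775 = 1.154 m/s
v_mean = 0.85 × 1.154 = 0.9813 m/s
Q = A × v_mean = 14.3 × 0.9813 = 14.03 m³/s

14.0 m³/s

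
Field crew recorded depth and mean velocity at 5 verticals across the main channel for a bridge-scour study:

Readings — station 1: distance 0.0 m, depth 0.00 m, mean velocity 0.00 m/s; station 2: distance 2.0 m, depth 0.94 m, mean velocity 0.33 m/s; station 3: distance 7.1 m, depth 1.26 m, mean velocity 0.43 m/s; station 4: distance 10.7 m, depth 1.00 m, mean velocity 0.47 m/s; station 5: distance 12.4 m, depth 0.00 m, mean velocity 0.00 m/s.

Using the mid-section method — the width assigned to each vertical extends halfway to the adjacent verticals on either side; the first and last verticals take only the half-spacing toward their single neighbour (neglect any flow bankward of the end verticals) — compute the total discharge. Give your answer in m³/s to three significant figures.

4.70 m³/s

w_2 = (7.1 − 0.0)/2 = 3.55 m; q_2 = 0.33 × 0.94 × 3.55 = 1.101 m³/s
w_3 = (10.7 − 2.0)/2 = 4.35 m; q_3 = 0.43 × 1.26 × 4.35 = 2.357 m³/s
w_4 = (12.4 − 7.1)/2 = 2.65 m; q_4 = 0.47 × 1.00 × 2.65 = 1.246 m³/s
Stations 1, 5 contribute zero (depth or velocity is 0).
Q = Σ qᵢ = 4.704 m³/s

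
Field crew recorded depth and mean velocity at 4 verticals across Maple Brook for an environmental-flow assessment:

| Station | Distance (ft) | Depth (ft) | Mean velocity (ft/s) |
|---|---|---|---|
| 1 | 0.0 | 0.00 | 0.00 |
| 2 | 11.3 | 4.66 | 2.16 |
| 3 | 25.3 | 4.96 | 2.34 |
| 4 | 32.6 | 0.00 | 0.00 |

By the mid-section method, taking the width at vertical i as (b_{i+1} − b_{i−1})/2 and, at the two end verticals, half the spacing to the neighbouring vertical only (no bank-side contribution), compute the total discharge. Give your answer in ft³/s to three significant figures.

251 ft³/s

w_2 = (25.3 − 0.0)/2 = 12.65 ft; q_2 = 2.16 × 4.66 × 12.65 = 127.3 ft³/s
w_3 = (32.6 − 11.3)/2 = 10.65 ft; q_3 = 2.34 × 4.96 × 10.65 = 123.6 ft³/s
Stations 1, 4 contribute zero (depth or velocity is 0).
Q = Σ qᵢ = 250.9 ft³/s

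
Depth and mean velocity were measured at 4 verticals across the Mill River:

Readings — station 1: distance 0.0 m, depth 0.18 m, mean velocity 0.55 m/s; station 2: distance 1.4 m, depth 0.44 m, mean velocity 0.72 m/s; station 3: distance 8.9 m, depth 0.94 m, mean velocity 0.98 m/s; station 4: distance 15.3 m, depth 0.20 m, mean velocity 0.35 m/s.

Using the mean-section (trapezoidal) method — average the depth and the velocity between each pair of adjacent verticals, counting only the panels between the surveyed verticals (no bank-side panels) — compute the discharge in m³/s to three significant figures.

7.10 m³/s

Panel 1-2: Δb = 1.4 m, d̄ = (0.18+0.44)/2 = 0.31, v̄ = (0.55+0.72)/2 = 0.635 → q = 1.4×0.31×0.635 = 0.2756 m³/s
Panel 2-3: Δb = 7.5 m, d̄ = (0.44+0.94)/2 = 0.69, v̄ = (0.72+0.98)/2 = 0.85 → q = 7.5×0.69×0.85 = 4.399 m³/s
Panel 3-4: Δb = 6.4 m, d̄ = (0.94+0.20)/2 = 0.57, v̄ = (0.98+0.35)/2 = 0.665 → q = 6.4×0.57×0.665 = 2.426 m³/s
Q = Σ q = 7.100 m³/s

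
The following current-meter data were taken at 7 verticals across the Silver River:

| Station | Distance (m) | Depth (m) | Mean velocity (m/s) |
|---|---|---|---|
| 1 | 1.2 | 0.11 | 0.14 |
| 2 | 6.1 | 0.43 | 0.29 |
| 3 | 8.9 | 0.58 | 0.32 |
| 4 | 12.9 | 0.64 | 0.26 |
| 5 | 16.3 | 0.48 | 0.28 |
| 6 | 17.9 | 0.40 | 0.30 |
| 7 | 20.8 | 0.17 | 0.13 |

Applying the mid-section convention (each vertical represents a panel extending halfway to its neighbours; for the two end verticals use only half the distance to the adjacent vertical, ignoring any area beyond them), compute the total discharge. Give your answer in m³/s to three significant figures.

w_1 = (6.1 − 1.2)/2 = 2.45 m; q_1 = 0.14 × 0.11 × 2.45 = 0.03773 m³/s
w_2 = (8.9 − 1.2)/2 = 3.85 m; q_2 = 0.29 × 0.43 × 3.85 = 0.4801 m³/s
w_3 = (12.9 − 6.1)/2 = 3.4 m; q_3 = 0.32 × 0.58 × 3.4 = 0.6310 m³/s
w_4 = (16.3 − 8.9)/2 = 3.7 m; q_4 = 0.26 × 0.64 × 3.7 = 0.6157 m³/s
w_5 = (17.9 − 12.9)/2 = 2.5 m; q_5 = 0.28 × 0.48 × 2.5 = 0.3360 m³/s
w_6 = (20.8 − 16.3)/2 = 2.25 m; q_6 = 0.30 × 0.40 × 2.25 = 0.2700 m³/s
w_7 = (20.8 − 17.9)/2 = 1.45 m; q_7 = 0.13 × 0.17 × 1.45 = 0.03205 m³/s
Q = Σ qᵢ = 2.403 m³/s

2.40 m³/s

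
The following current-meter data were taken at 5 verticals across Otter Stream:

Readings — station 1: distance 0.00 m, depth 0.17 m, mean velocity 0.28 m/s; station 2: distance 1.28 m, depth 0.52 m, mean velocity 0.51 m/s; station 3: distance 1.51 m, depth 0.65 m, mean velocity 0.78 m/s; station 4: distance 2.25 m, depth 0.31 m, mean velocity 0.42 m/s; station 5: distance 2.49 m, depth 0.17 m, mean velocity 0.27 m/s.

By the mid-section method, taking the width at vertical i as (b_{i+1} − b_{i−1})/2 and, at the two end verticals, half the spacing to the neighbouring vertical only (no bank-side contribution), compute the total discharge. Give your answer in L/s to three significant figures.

546 L/s

w_1 = (1.28 − 0.00)/2 = 0.64 m; q_1 = 0.28 × 0.17 × 0.64 = 0.03046 m³/s
w_2 = (1.51 − 0.00)/2 = 0.755 m; q_2 = 0.51 × 0.52 × 0.755 = 0.2002 m³/s
w_3 = (2.25 − 1.28)/2 = 0.485 m; q_3 = 0.78 × 0.65 × 0.485 = 0.2459 m³/s
w_4 = (2.49 − 1.51)/2 = 0.49 m; q_4 = 0.42 × 0.31 × 0.49 = 0.06380 m³/s
w_5 = (2.49 − 2.25)/2 = 0.12 m; q_5 = 0.27 × 0.17 × 0.12 = 0.005508 m³/s
Q = Σ qᵢ = 0.5459 m³/s
= 0.5459 × 1000 = 545.9 L/s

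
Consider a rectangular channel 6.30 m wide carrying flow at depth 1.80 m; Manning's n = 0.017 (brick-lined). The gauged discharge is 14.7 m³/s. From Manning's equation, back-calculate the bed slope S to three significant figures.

A = b·y = 6.30 × 1.80 = 11.34 m²
P = b + 2y = 6.30 + 2×1.80 = 9.900 m
R = A/P = 11.34/9.900 = 1.145 m
S = (Q·n / (1·A·R^(2/3)))² = (14.7×0.017 / (1×11.34×1.095))² = 0.0004052

0.000405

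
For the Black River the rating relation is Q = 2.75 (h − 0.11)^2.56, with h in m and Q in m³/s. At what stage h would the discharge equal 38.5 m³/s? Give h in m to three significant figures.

2.91 m

h − h₀ = (Q/C)^(1/b) = (38.5/2.75)^(1/2.56) = 2.804 m
h = 0.11 + 2.804 = 2.914 m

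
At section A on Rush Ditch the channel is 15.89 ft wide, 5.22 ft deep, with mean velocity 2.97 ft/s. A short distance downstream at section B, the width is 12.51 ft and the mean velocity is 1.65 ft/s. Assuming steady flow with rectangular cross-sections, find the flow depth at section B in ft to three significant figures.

Q = A₁V₁ = (15.89×5.22) × 2.97 = 246.3 ft³/s
d₂ = Q/(b₂ V₂) = 246.3/(12.51×1.65) = 11.93 ft

11.9 ft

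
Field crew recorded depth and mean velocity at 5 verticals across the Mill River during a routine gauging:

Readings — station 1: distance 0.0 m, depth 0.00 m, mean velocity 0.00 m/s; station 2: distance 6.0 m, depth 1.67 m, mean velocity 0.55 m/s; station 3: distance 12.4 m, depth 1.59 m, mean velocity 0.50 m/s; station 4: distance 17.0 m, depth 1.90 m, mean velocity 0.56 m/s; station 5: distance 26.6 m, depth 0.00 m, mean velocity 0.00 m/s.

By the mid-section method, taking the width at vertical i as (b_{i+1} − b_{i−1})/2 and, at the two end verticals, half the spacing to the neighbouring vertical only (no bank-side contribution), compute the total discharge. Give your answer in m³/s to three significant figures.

17.6 m³/s

w_2 = (12.4 − 0.0)/2 = 6.2 m; q_2 = 0.55 × 1.67 × 6.2 = 5.695 m³/s
w_3 = (17.0 − 6.0)/2 = 5.5 m; q_3 = 0.50 × 1.59 × 5.5 = 4.373 m³/s
w_4 = (26.6 − 12.4)/2 = 7.1 m; q_4 = 0.56 × 1.90 × 7.1 = 7.554 m³/s
Stations 1, 5 contribute zero (depth or velocity is 0).
Q = Σ qᵢ = 17.62 m³/s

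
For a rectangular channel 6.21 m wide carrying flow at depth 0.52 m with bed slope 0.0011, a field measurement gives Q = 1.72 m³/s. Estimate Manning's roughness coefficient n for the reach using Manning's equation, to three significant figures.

A = b·y = 6.21 × 0.52 = 3.229 m²
P = b + 2y = 6.21 + 2×0.52 = 7.250 m
R = A/P = 3.229/7.250 = 0.4454 m
n = (1/Q)·A·R^(2/3)·S^(1/2) = (1/1.72) × 3.229 × 0.5832 × 0.03317 = 0.03632

0.0363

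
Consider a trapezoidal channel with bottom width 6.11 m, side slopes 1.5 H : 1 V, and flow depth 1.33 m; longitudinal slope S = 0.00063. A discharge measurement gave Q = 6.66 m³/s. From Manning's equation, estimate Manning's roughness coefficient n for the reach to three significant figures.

A = (b + z·y)·y = (6.11 + 1.5×1.33)×1.33 = 10.78 m²
P = b + 2y√(1+z²) = 6.11 + 2×1.33×√(1+1.5²) = 10.91 m
R = A/P = 10.78/10.91 = 0.9885 m
n = (1/Q)·A·R^(2/3)·S^(1/2) = (1/6.66) × 10.78 × 0.9923 × 0.02510 = 0.04031

0.0403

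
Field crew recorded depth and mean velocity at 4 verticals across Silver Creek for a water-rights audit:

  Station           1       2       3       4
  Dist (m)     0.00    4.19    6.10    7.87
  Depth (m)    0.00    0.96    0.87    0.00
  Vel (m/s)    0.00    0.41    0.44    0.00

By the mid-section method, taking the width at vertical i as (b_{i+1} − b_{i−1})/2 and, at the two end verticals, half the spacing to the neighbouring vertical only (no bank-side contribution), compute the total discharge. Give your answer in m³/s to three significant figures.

1.90 m³/s

w_2 = (6.10 − 0.00)/2 = 3.05 m; q_2 = 0.41 × 0.96 × 3.05 = 1.200 m³/s
w_3 = (7.87 − 4.19)/2 = 1.84 m; q_3 = 0.44 × 0.87 × 1.84 = 0.7044 m³/s
Stations 1, 4 contribute zero (depth or velocity is 0).
Q = Σ qᵢ = 1.905 m³/s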